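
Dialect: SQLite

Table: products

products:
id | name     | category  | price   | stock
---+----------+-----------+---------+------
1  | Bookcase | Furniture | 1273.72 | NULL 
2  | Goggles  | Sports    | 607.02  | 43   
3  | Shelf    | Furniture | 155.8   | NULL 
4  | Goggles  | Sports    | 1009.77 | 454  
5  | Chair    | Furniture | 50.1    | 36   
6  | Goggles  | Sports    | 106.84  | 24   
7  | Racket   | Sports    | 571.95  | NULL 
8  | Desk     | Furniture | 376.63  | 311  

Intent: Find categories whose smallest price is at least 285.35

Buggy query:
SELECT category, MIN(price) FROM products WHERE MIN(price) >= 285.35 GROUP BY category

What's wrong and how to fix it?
Bug: Aggregates like MIN are computed per group after WHERE runs

Fix: Replace WHERE with HAVING after the GROUP BY

Corrected query:
SELECT category, MIN(price) FROM products GROUP BY category HAVING MIN(price) >= 285.35

Result:
(no rows)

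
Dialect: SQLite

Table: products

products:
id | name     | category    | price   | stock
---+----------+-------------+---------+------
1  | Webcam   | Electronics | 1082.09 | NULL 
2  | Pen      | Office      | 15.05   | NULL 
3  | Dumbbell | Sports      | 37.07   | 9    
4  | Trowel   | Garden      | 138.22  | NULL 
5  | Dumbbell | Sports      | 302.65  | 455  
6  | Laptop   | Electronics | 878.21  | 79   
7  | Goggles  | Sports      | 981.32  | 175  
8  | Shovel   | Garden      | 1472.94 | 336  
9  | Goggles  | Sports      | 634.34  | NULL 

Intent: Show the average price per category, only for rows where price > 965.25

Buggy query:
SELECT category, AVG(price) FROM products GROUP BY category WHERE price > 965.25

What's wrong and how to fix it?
Bug: WHERE cannot follow GROUP BY

Fix: Move the WHERE clause before GROUP BY

Corrected query:
SELECT category, AVG(price) FROM products WHERE price > 965.25 GROUP BY category

Result:
category    | AVG(price)
------------+-----------
Electronics | 1082.09   
Garden      | 1472.94   
Sports      | 981.32    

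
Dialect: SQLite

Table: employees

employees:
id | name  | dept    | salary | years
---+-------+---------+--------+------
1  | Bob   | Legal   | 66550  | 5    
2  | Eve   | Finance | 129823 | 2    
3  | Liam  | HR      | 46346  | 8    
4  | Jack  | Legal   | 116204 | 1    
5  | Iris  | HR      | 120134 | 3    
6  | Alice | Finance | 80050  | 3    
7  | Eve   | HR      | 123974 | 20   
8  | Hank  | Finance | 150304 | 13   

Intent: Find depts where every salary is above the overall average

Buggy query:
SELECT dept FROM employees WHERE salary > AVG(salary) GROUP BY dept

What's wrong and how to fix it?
Bug: WHERE evaluates per row before aggregation, so AVG() is unavailable

Fix: Compute the overall average in a scalar subquery and compare each group's MIN against it in HAVING

Corrected query:
SELECT dept FROM employees GROUP BY dept HAVING MIN(salary) > (SELECT AVG(salary) FROM employees)

Result:
(no rows)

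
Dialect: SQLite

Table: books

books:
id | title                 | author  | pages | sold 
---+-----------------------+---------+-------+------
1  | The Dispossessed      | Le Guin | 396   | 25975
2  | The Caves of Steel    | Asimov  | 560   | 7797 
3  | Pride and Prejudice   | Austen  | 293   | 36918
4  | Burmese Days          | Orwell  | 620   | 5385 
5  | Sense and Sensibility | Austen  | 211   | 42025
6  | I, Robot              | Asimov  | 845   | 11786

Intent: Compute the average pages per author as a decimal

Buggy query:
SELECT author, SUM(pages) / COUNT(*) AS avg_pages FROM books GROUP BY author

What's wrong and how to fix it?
Bug: Both operands are integers, so '/' performs integer division and truncates

Fix: Multiply by 1.0 (or CAST to REAL) to force floating-point division

Corrected query:
SELECT author, SUM(pages) * 1.0 / COUNT(*) AS avg_pages FROM books GROUP BY author

Result:
author  | avg_pages
--------+----------
Asimov  | 702.5    
Austen  | 252      
Le Guin | 396      
Orwell  | 620      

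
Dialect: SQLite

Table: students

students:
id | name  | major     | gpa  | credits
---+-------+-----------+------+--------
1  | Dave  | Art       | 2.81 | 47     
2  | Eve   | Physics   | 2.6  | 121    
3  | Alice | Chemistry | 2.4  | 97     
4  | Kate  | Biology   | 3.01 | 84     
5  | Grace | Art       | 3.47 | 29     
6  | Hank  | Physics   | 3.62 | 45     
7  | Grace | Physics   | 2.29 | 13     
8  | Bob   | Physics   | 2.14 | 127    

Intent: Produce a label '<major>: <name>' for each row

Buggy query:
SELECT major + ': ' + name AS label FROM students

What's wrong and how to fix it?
Bug: '+' is numeric addition; on text columns SQLite converts them to 0 instead of concatenating

Fix: Replace + with || to concatenate text

Corrected query:
SELECT major || ': ' || name AS label FROM students

Result:
label           
----------------
Art: Dave       
Physics: Eve    
Chemistry: Alice
Biology: Kate   
Art: Grace      
Physics: Hank   
Physics: Grace  
Physics: Bob    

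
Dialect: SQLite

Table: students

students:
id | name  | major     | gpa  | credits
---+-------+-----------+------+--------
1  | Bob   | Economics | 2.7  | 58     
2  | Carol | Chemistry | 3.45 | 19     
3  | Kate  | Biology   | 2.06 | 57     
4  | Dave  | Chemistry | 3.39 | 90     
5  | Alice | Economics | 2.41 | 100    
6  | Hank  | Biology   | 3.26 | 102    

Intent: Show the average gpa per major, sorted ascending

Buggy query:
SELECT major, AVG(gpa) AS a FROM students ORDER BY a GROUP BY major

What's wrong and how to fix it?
Bug: GROUP BY must precede ORDER BY

Fix: Reorder: SELECT … FROM … GROUP BY … ORDER BY …

Corrected query:
SELECT major, AVG(gpa) AS a FROM students GROUP BY major ORDER BY a

Result:
major     | a    
----------+------
Economics | 2.555
Biology   | 2.66 
Chemistry | 3.42 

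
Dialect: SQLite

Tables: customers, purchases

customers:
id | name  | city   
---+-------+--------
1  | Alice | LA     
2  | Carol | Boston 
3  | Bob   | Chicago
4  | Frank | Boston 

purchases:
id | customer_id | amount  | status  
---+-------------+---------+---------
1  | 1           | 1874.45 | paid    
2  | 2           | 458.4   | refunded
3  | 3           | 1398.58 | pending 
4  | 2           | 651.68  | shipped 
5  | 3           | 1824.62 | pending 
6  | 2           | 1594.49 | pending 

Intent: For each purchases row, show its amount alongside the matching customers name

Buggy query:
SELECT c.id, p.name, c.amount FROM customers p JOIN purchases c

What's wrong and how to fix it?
Bug: Missing join condition: each purchases row is matched to all customers rows instead of just its own

Fix: Specify the join condition linking the foreign key to the parent id

Corrected query:
SELECT c.id, p.name, c.amount FROM customers p JOIN purchases c ON c.customer_id = p.id

Result:
id | name  | amount 
---+-------+--------
1  | Alice | 1874.45
2  | Carol | 458.4  
3  | Bob   | 1398.58
4  | Carol | 651.68 
5  | Bob   | 1824.62
6  | Carol | 1594.49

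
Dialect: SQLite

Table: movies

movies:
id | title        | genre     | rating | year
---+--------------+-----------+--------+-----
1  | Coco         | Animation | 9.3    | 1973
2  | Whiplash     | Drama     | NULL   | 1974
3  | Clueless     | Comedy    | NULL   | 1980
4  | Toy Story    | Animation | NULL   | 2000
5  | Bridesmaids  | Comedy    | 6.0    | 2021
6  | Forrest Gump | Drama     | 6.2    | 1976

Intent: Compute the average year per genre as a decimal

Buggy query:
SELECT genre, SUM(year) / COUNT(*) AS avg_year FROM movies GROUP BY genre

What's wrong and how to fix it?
Bug: SUM(year) and COUNT(*) are both integers; the division truncates the fractional part

Fix: Multiply by 1.0 (or CAST to REAL) to force floating-point division

Corrected query:
SELECT genre, SUM(year) * 1.0 / COUNT(*) AS avg_year FROM movies GROUP BY genre

Result:
genre     | avg_year
----------+---------
Animation | 1986.5  
Comedy    | 2000.5  
Drama     | 1975    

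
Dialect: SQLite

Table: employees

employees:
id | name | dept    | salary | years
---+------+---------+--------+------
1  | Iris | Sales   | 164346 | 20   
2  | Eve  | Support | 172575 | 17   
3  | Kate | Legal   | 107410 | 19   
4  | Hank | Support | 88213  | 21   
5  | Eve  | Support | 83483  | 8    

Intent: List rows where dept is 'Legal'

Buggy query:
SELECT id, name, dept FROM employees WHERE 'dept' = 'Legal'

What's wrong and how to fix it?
Bug: 'dept' in single quotes is a string literal, not the column; the comparison is literal-vs-literal and never true

Fix: Remove the quotes around the column name (or use double quotes for an identifier)

Corrected query:
SELECT id, name, dept FROM employees WHERE dept = 'Legal'

Result:
id | name | dept 
---+------+------
3  | Kate | Legal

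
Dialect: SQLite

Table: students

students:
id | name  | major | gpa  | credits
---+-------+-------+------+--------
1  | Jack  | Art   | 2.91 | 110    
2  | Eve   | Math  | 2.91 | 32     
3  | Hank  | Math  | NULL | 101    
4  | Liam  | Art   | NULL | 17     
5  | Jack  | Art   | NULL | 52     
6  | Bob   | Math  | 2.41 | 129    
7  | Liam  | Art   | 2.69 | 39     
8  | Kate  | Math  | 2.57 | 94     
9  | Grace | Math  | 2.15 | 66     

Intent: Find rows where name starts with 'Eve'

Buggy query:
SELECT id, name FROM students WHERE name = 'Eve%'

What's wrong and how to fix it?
Bug: Wildcards only work with LIKE; '=' treats '%' as a literal character

Fix: Use LIKE for wildcard pattern matching

Corrected query:
SELECT id, name FROM students WHERE name LIKE 'Eve%'

Result:
id | name
---+-----
2  | Eve 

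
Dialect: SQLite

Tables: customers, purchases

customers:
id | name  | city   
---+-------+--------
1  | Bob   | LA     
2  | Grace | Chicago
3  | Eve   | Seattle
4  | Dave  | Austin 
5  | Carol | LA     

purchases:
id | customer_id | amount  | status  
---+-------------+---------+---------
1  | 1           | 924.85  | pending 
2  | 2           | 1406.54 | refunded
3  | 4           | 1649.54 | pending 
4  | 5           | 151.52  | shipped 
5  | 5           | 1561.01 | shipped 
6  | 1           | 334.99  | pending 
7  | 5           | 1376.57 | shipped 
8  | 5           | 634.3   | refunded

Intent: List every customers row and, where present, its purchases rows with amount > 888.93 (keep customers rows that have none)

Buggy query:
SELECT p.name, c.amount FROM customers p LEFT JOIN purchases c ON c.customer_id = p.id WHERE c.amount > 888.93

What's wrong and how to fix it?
Bug: A WHERE condition on the right-hand table after LEFT JOIN drops unmatched parents

Fix: Put 'c.amount > 888.93' in the JOIN's ON clause instead of WHERE

Corrected query:
SELECT p.name, c.amount FROM customers p LEFT JOIN purchases c ON c.customer_id = p.id AND c.amount > 888.93

Result:
name  | amount 
------+--------
Bob   | 924.85 
Grace | 1406.54
Eve   | NULL   
Dave  | 1649.54
Carol | 1376.57
Carol | 1561.01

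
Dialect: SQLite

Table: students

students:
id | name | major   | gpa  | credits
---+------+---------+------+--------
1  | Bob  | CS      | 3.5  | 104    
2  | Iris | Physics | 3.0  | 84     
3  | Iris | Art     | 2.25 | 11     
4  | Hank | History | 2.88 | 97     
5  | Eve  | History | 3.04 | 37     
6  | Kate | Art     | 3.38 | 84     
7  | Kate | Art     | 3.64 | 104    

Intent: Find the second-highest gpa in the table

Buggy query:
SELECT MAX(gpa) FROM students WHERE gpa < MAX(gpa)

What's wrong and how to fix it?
Bug: The inner MAX is an aggregate inside WHERE, which is not allowed

Fix: Compute the overall MAX in a subquery, then take MAX of rows below it

Corrected query:
SELECT MAX(gpa) FROM students WHERE gpa < (SELECT MAX(gpa) FROM students)

Result:
MAX(gpa)
--------
3.5     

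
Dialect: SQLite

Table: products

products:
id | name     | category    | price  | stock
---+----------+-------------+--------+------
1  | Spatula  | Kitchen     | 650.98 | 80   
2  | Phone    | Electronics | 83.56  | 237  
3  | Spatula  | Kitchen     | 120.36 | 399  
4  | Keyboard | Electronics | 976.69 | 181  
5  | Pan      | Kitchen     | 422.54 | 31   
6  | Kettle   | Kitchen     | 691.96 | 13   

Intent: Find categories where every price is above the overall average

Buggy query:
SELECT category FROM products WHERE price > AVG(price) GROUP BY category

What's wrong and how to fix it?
Bug: WHERE evaluates per row before aggregation, so AVG() is unavailable

Fix: Compute the overall average in a scalar subquery and compare each group's MIN against it in HAVING

Corrected query:
SELECT category FROM products GROUP BY category HAVING MIN(price) > (SELECT AVG(price) FROM products)

Result:
(no rows)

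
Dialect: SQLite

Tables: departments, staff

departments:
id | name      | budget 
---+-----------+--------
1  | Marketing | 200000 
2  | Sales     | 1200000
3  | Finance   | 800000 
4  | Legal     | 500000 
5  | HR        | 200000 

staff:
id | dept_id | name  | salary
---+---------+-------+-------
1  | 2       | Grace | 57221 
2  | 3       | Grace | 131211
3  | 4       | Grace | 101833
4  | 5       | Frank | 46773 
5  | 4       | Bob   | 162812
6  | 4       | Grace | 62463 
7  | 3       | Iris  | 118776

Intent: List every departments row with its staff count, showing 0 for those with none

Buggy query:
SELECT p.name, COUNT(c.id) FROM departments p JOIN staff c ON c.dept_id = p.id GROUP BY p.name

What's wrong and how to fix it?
Bug: INNER JOIN drops departments rows that have no matching staff rows

Fix: Use LEFT JOIN so parents without children still appear (COUNT(c.id) gives 0)

Corrected query:
SELECT p.name, COUNT(c.id) FROM departments p LEFT JOIN staff c ON c.dept_id = p.id GROUP BY p.name

Result:
name      | COUNT(c.id)
----------+------------
Finance   | 2          
HR        | 1          
Legal     | 3          
Marketing | 0          
Sales     | 1          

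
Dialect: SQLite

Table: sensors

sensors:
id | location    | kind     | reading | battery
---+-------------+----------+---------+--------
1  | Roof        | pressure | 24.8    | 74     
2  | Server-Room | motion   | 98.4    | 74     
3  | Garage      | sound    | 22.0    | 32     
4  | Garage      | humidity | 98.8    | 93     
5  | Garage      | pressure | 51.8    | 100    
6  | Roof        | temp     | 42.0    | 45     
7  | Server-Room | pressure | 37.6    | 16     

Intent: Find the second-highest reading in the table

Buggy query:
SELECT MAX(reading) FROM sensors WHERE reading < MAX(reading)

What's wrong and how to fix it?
Bug: The inner MAX is an aggregate inside WHERE, which is not allowed

Fix: Put the inner MAX in a scalar subquery

Corrected query:
SELECT MAX(reading) FROM sensors WHERE reading < (SELECT MAX(reading) FROM sensors)

Result:
MAX(reading)
------------
98.4        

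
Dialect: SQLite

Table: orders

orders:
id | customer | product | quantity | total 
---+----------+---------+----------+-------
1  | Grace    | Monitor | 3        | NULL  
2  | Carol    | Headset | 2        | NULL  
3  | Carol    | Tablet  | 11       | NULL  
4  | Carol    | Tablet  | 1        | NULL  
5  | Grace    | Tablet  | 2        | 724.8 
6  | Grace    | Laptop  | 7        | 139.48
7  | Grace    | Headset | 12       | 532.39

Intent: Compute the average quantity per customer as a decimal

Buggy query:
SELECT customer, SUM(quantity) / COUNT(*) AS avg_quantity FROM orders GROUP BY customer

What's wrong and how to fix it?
Bug: Both operands are integers, so '/' performs integer division and truncates

Fix: Multiply by 1.0 (or CAST to REAL) to force floating-point division

Corrected query:
SELECT customer, SUM(quantity) * 1.0 / COUNT(*) AS avg_quantity FROM orders GROUP BY customer

Result:
customer | avg_quantity
---------+-------------
Carol    | 4.666667    
Grace    | 6           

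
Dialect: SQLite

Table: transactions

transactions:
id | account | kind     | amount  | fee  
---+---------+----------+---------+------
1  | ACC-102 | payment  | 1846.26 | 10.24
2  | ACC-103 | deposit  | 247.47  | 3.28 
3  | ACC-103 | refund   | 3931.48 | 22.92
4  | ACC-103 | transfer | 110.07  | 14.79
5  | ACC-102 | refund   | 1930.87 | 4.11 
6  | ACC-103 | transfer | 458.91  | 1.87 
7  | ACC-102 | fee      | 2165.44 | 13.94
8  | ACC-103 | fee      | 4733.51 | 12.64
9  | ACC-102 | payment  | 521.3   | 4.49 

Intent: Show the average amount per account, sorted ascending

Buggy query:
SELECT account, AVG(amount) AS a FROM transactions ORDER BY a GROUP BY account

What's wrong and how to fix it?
Bug: GROUP BY must precede ORDER BY

Fix: Reorder: SELECT … FROM … GROUP BY … ORDER BY …

Corrected query:
SELECT account, AVG(amount) AS a FROM transactions GROUP BY account ORDER BY a

Result:
account | a        
--------+----------
ACC-102 | 1615.9675
ACC-103 | 1896.288 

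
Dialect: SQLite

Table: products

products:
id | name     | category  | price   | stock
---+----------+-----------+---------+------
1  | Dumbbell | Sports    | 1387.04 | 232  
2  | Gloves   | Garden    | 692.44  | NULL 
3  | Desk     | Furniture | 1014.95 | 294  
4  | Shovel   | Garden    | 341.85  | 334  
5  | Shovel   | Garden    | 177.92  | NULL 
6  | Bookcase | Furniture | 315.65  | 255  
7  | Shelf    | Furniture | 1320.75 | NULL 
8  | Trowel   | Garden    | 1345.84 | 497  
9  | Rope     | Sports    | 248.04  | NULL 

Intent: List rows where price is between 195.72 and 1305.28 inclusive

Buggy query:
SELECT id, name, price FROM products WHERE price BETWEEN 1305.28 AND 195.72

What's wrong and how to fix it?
Bug: The bounds are reversed; BETWEEN a AND b requires a <= b to match anything

Fix: Write BETWEEN 195.72 AND 1305.28

Corrected query:
SELECT id, name, price FROM products WHERE price BETWEEN 195.72 AND 1305.28

Result:
id | name     | price  
---+----------+--------
2  | Gloves   | 692.44 
3  | Desk     | 1014.95
4  | Shovel   | 341.85 
6  | Bookcase | 315.65 
9  | Rope     | 248.04 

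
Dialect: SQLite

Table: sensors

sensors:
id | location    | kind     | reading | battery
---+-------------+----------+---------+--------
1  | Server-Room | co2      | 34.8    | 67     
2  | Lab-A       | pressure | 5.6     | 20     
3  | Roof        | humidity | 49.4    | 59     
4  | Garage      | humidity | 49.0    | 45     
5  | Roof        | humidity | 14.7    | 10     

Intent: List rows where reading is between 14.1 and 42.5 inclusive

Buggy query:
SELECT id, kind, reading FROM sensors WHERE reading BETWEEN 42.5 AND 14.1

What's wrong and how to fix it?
Bug: BETWEEN expects the lower bound first; with 42.5 AND 14.1 the range is empty

Fix: Write BETWEEN 14.1 AND 42.5

Corrected query:
SELECT id, kind, reading FROM sensors WHERE reading BETWEEN 14.1 AND 42.5

Result:
id | kind     | reading
---+----------+--------
1  | co2      | 34.8   
5  | humidity | 14.7   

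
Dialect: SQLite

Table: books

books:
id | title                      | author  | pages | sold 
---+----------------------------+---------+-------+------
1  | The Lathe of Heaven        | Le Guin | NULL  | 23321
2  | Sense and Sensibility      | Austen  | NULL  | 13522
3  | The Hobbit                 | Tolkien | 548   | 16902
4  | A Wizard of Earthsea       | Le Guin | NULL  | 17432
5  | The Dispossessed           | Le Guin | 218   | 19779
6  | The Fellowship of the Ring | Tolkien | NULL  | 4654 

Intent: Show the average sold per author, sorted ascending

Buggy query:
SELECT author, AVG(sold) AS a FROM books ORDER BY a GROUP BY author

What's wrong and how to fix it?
Bug: ORDER BY appears before GROUP BY; SQL clause order requires GROUP BY first

Fix: Move ORDER BY to the end, after GROUP BY

Corrected query:
SELECT author, AVG(sold) AS a FROM books GROUP BY author ORDER BY a

Result:
author  | a           
--------+-------------
Tolkien | 10778       
Austen  | 13522       
Le Guin | 20177.333333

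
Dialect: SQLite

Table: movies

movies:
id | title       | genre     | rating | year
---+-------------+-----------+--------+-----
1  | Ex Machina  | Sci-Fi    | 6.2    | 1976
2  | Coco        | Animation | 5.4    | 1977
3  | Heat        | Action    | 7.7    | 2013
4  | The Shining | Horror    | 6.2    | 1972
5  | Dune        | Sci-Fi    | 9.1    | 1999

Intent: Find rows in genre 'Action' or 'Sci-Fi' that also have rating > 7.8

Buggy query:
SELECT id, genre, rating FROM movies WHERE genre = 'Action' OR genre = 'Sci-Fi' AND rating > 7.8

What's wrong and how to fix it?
Bug: AND binds tighter than OR, so this parses as genre = 'Action' OR (genre = 'Sci-Fi' AND rating > 7.8)

Fix: Add parentheses around the OR so the AND applies to both alternatives

Corrected query:
SELECT id, genre, rating FROM movies WHERE (genre = 'Action' OR genre = 'Sci-Fi') AND rating > 7.8

Result:
id | genre  | rating
---+--------+-------
5  | Sci-Fi | 9.1   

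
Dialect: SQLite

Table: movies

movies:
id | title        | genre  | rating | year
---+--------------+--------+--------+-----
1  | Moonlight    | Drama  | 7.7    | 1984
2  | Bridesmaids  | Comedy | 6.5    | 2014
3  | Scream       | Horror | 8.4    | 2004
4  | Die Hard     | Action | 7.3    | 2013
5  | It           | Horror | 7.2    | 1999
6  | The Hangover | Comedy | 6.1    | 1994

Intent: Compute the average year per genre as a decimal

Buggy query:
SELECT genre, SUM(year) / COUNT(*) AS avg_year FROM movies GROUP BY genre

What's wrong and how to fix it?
Bug: Both operands are integers, so '/' performs integer division and truncates

Fix: Multiply by 1.0 (or CAST to REAL) to force floating-point division

Corrected query:
SELECT genre, SUM(year) * 1.0 / COUNT(*) AS avg_year FROM movies GROUP BY genre

Result:
genre  | avg_year
-------+---------
Action | 2013    
Comedy | 2004    
Drama  | 1984    
Horror | 2001.5  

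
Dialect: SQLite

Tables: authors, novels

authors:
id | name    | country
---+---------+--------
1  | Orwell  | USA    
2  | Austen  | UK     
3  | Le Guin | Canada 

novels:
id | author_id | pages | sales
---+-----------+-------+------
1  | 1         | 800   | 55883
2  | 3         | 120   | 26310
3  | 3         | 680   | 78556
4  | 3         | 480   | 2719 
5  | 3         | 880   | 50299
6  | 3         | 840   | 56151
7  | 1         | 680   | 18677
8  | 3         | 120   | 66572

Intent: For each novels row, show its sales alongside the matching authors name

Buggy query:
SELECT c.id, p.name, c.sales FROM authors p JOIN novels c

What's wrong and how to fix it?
Bug: JOIN with no ON clause produces a cartesian product; every novels row pairs with every authors row

Fix: Specify the join condition linking the foreign key to the parent id

Corrected query:
SELECT c.id, p.name, c.sales FROM authors p JOIN novels c ON c.author_id = p.id

Result:
id | name    | sales
---+---------+------
1  | Orwell  | 55883
2  | Le Guin | 26310
3  | Le Guin | 78556
4  | Le Guin | 2719 
5  | Le Guin | 50299
6  | Le Guin | 56151
7  | Orwell  | 18677
8  | Le Guin | 66572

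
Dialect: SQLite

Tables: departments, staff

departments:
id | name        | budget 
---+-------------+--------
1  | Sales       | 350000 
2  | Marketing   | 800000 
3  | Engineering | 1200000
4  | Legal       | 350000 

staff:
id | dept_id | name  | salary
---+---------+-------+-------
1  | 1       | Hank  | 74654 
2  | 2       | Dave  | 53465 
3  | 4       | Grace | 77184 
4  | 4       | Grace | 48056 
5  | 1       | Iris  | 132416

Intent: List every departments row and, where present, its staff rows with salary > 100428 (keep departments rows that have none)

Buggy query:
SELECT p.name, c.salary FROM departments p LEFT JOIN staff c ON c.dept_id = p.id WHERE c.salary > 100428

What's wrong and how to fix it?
Bug: A WHERE condition on the right-hand table after LEFT JOIN drops unmatched parents

Fix: Put 'c.salary > 100428' in the JOIN's ON clause instead of WHERE

Corrected query:
SELECT p.name, c.salary FROM departments p LEFT JOIN staff c ON c.dept_id = p.id AND c.salary > 100428

Result:
name        | salary
------------+-------
Sales       | 132416
Marketing   | NULL  
Engineering | NULL  
Legal       | NULL  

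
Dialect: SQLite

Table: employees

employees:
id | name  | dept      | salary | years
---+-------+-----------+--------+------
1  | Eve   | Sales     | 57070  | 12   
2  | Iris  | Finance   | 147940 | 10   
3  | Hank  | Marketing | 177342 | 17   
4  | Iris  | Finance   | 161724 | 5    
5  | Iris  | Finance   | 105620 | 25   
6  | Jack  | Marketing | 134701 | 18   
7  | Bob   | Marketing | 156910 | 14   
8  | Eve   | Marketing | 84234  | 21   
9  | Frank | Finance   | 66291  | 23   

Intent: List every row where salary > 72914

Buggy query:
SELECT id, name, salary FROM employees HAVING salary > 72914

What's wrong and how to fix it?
Bug: This is a non-aggregate query (no GROUP BY, no aggregates), so in SQLite the HAVING clause is invalid here; a row-level condition belongs in WHERE

Fix: Replace HAVING with WHERE since the condition applies to individual rows

Corrected query:
SELECT id, name, salary FROM employees WHERE salary > 72914

Result:
id | name | salary
---+------+-------
2  | Iris | 147940
3  | Hank | 177342
4  | Iris | 161724
5  | Iris | 105620
6  | Jack | 134701
7  | Bob  | 156910
8  | Eve  | 84234 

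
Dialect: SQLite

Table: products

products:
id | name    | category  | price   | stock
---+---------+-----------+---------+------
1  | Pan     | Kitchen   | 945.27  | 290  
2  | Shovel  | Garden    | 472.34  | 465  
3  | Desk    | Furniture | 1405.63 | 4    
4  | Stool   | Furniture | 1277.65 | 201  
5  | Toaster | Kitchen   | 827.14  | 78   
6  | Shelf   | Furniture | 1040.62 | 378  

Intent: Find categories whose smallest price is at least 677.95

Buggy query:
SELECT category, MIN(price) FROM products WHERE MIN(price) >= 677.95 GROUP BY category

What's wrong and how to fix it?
Bug: Aggregates like MIN are computed per group after WHERE runs

Fix: Use HAVING for the per-group MIN condition

Corrected query:
SELECT category, MIN(price) FROM products GROUP BY category HAVING MIN(price) >= 677.95

Result:
category  | MIN(price)
----------+-----------
Furniture | 1040.62   
Kitchen   | 827.14    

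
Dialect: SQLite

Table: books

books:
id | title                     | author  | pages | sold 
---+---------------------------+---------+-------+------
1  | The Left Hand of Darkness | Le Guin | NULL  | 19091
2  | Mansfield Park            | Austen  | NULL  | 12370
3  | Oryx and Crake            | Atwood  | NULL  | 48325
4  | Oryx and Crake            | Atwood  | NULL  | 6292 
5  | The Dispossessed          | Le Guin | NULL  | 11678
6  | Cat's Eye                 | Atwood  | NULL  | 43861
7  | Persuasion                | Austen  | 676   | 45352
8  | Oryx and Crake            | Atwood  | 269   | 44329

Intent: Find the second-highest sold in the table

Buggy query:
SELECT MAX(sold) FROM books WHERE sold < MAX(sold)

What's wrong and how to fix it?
Bug: The inner MAX is an aggregate inside WHERE, which is not allowed

Fix: Compute the overall MAX in a subquery, then take MAX of rows below it

Corrected query:
SELECT MAX(sold) FROM books WHERE sold < (SELECT MAX(sold) FROM books)

Result:
MAX(sold)
---------
45352    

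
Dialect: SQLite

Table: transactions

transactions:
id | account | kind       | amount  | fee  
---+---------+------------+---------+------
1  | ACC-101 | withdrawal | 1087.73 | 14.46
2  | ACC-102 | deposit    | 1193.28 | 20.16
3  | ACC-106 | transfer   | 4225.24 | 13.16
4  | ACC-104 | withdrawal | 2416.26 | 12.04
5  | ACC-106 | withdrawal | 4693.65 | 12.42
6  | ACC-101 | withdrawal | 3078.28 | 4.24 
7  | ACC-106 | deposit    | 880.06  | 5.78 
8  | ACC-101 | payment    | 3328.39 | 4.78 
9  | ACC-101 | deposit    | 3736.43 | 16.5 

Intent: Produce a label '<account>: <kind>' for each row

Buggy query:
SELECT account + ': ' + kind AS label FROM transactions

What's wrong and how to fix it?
Bug: SQLite uses || for string concatenation; + coerces text to numbers (yielding 0)

Fix: Use the || operator for string concatenation

Corrected query:
SELECT account || ': ' || kind AS label FROM transactions

Result:
label              
-------------------
ACC-101: withdrawal
ACC-102: deposit   
ACC-106: transfer  
ACC-104: withdrawal
ACC-106: withdrawal
ACC-101: withdrawal
ACC-106: deposit   
ACC-101: payment   
ACC-101: deposit   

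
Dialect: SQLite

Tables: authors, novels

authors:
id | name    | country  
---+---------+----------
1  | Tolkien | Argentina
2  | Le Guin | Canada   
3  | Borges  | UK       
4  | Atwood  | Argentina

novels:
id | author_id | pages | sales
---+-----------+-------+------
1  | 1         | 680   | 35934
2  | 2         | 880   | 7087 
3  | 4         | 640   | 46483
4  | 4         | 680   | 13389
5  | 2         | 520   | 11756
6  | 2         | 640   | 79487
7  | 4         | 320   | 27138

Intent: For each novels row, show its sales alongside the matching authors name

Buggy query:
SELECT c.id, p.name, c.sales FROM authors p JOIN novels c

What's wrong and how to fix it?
Bug: JOIN with no ON clause produces a cartesian product; every novels row pairs with every authors row

Fix: Add ON c.author_id = p.id to the JOIN

Corrected query:
SELECT c.id, p.name, c.sales FROM authors p JOIN novels c ON c.author_id = p.id

Result:
id | name    | sales
---+---------+------
1  | Tolkien | 35934
2  | Le Guin | 7087 
3  | Atwood  | 46483
4  | Atwood  | 13389
5  | Le Guin | 11756
6  | Le Guin | 79487
7  | Atwood  | 27138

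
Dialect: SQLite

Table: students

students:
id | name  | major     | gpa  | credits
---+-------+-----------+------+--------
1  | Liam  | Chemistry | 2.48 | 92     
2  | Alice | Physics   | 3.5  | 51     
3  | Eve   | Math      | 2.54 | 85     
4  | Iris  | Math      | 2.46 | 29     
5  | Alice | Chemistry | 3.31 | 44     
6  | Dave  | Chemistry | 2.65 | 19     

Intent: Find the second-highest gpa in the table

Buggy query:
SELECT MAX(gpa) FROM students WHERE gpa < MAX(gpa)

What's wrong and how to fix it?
Bug: The inner MAX is an aggregate inside WHERE, which is not allowed

Fix: Compute the overall MAX in a subquery, then take MAX of rows below it

Corrected query:
SELECT MAX(gpa) FROM students WHERE gpa < (SELECT MAX(gpa) FROM students)

Result:
MAX(gpa)
--------
3.31    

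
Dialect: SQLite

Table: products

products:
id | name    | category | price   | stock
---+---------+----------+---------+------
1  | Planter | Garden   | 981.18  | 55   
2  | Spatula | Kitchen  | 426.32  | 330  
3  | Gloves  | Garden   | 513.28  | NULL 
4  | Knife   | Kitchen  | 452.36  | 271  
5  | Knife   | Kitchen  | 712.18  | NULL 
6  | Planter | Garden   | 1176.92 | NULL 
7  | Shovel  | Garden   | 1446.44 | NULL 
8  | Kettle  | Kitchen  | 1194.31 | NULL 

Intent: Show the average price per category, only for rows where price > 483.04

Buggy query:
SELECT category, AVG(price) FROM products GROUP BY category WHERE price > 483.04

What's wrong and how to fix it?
Bug: Row-level WHERE must come before GROUP BY in the clause order

Fix: Move the WHERE clause before GROUP BY

Corrected query:
SELECT category, AVG(price) FROM products WHERE price > 483.04 GROUP BY category

Result:
category | AVG(price)
---------+-----------
Garden   | 1029.455  
Kitchen  | 953.245   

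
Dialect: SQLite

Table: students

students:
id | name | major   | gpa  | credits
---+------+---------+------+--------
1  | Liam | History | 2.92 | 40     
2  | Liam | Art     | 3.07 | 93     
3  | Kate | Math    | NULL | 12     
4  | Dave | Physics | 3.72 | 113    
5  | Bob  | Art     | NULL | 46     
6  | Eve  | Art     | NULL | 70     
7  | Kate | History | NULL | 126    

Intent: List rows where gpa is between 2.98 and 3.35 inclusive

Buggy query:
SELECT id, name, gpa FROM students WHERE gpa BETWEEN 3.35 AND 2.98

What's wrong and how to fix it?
Bug: BETWEEN expects the lower bound first; with 3.35 AND 2.98 the range is empty

Fix: Swap the bounds so the smaller value comes first

Corrected query:
SELECT id, name, gpa FROM students WHERE gpa BETWEEN 2.98 AND 3.35

Result:
id | name | gpa 
---+------+-----
2  | Liam | 3.07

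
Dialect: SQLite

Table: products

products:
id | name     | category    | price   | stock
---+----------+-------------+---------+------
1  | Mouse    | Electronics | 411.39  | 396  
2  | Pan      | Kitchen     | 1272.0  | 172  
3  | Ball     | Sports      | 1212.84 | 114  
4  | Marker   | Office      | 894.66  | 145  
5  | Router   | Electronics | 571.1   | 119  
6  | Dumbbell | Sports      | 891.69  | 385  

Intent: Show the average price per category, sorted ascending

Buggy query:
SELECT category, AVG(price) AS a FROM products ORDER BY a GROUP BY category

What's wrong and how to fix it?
Bug: ORDER BY appears before GROUP BY; SQL clause order requires GROUP BY first

Fix: Move ORDER BY to the end, after GROUP BY

Corrected query:
SELECT category, AVG(price) AS a FROM products GROUP BY category ORDER BY a

Result:
category    | a       
------------+---------
Electronics | 491.245 
Office      | 894.66  
Sports      | 1052.265
Kitchen     | 1272    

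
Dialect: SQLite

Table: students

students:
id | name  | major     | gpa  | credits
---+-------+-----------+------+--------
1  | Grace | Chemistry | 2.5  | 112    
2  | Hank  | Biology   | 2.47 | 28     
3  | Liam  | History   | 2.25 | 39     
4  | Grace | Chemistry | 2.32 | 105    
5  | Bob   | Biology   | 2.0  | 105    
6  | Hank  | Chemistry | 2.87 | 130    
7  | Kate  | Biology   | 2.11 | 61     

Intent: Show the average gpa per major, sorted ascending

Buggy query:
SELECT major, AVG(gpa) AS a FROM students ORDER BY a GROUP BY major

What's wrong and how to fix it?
Bug: ORDER BY appears before GROUP BY; SQL clause order requires GROUP BY first

Fix: Reorder: SELECT … FROM … GROUP BY … ORDER BY …

Corrected query:
SELECT major, AVG(gpa) AS a FROM students GROUP BY major ORDER BY a

Result:
major     | a       
----------+---------
Biology   | 2.193333
History   | 2.25    
Chemistry | 2.563333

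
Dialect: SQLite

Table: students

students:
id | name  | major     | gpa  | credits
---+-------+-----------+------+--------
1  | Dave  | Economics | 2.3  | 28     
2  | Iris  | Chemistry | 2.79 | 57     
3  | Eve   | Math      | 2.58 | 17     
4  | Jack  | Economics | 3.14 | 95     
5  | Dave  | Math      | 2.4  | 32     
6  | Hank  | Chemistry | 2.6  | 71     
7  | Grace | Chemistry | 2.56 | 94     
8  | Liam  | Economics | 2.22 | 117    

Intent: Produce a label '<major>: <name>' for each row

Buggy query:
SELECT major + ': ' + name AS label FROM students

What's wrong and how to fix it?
Bug: SQLite uses || for string concatenation; + coerces text to numbers (yielding 0)

Fix: Replace + with || to concatenate text

Corrected query:
SELECT major || ': ' || name AS label FROM students

Result:
label           
----------------
Economics: Dave 
Chemistry: Iris 
Math: Eve       
Economics: Jack 
Math: Dave      
Chemistry: Hank 
Chemistry: Grace
Economics: Liam 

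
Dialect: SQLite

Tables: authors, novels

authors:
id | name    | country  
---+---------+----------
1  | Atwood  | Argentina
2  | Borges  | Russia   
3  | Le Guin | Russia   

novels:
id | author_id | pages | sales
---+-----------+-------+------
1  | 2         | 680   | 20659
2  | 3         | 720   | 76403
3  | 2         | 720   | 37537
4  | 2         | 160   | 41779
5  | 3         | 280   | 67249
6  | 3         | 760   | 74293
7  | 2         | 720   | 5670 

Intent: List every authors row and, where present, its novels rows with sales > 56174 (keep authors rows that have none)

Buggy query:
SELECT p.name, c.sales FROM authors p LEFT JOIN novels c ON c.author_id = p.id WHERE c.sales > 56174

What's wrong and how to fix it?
Bug: A WHERE condition on the right-hand table after LEFT JOIN drops unmatched parents

Fix: Put 'c.sales > 56174' in the JOIN's ON clause instead of WHERE

Corrected query:
SELECT p.name, c.sales FROM authors p LEFT JOIN novels c ON c.author_id = p.id AND c.sales > 56174

Result:
name    | sales
--------+------
Atwood  | NULL 
Borges  | NULL 
Le Guin | 67249
Le Guin | 74293
Le Guin | 76403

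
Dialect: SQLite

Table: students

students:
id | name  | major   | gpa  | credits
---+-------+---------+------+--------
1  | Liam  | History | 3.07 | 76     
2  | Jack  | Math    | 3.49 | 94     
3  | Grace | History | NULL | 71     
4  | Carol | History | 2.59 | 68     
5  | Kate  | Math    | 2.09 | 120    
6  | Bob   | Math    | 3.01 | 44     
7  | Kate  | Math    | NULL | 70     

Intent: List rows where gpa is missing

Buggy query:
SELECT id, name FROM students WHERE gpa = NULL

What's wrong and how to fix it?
Bug: '= NULL' is always unknown in SQL three-valued logic, so no rows match

Fix: Use IS NULL to test for NULL

Corrected query:
SELECT id, name FROM students WHERE gpa IS NULL

Result:
id | name 
---+------
3  | Grace
7  | Kate 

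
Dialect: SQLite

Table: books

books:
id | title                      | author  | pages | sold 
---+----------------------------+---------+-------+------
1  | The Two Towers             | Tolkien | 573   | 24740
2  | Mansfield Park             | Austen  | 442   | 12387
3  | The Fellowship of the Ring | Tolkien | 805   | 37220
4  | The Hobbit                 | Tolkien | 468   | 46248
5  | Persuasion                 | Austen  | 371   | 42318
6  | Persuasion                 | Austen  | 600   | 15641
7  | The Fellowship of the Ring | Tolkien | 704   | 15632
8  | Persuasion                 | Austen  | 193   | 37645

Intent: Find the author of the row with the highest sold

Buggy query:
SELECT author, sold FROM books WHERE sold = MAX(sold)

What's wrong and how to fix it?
Bug: MAX(sold) is an aggregate and cannot be used directly in WHERE

Fix: Wrap MAX in a scalar subquery so WHERE compares against a single value

Corrected query:
SELECT author, sold FROM books WHERE sold = (SELECT MAX(sold) FROM books)

Result:
author  | sold 
--------+------
Tolkien | 46248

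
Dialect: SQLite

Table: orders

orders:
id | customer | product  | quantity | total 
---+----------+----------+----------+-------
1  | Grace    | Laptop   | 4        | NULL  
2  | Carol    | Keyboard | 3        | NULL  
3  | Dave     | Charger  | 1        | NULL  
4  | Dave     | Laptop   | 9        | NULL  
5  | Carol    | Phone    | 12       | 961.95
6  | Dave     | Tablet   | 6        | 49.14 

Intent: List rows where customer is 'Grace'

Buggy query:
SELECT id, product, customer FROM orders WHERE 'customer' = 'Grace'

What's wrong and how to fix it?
Bug: 'customer' in single quotes is a string literal, not the column; the comparison is literal-vs-literal and never true

Fix: Remove the quotes around the column name (or use double quotes for an identifier)

Corrected query:
SELECT id, product, customer FROM orders WHERE customer = 'Grace'

Result:
id | product | customer
---+---------+---------
1  | Laptop  | Grace   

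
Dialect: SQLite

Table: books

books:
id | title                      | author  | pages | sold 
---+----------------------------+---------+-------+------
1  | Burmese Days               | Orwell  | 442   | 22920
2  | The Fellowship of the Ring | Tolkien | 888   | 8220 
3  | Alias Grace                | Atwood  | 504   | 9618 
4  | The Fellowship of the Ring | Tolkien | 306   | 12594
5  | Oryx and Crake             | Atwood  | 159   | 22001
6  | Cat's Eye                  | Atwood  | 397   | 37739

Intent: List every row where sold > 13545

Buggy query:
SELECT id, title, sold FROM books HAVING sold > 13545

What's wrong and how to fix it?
Bug: This is a non-aggregate query (no GROUP BY, no aggregates), so in SQLite the HAVING clause is invalid here; a row-level condition belongs in WHERE

Fix: Replace HAVING with WHERE since the condition applies to individual rows

Corrected query:
SELECT id, title, sold FROM books WHERE sold > 13545

Result:
id | title          | sold 
---+----------------+------
1  | Burmese Days   | 22920
5  | Oryx and Crake | 22001
6  | Cat's Eye      | 37739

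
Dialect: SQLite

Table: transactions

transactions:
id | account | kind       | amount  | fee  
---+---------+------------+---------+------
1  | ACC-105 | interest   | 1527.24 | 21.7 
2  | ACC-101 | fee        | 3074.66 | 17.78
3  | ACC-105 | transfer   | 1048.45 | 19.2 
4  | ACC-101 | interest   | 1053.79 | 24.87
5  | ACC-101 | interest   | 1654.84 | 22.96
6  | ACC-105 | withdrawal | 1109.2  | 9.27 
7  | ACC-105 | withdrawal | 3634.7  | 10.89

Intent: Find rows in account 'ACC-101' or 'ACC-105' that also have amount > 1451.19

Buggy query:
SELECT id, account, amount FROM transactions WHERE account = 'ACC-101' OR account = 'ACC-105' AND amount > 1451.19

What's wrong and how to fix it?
Bug: AND binds tighter than OR, so this parses as account = 'ACC-101' OR (account = 'ACC-105' AND amount > 1451.19)

Fix: Add parentheses around the OR so the AND applies to both alternatives

Corrected query:
SELECT id, account, amount FROM transactions WHERE (account = 'ACC-101' OR account = 'ACC-105') AND amount > 1451.19

Result:
id | account | amount 
---+---------+--------
1  | ACC-105 | 1527.24
2  | ACC-101 | 3074.66
5  | ACC-101 | 1654.84
7  | ACC-105 | 3634.7 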